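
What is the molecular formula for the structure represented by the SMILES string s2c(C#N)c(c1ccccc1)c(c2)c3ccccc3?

C17H11NS

Heavy atoms from the SMILES: 17 C, 1 N, 1 S.
Implicit hydrogens by atom environment:
  11 × C (aromatic): 1 H each → 11
  5 × C (aromatic): no H
  1 × C: no H
  1 × N: no H
  1 × S (aromatic): no H
  Total hydrogens = 11.
Molecular formula: C17H11NS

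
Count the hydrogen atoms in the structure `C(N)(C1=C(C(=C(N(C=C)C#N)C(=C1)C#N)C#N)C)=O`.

9

Hydrogens are implicit in SMILES; fill each atom to its normal valence:
  5 × C (aromatic): no H
  4 × C: no H
  4 × N: no H
  1 × C: 3 H
  1 × C: 2 H
  1 × C (aromatic): 1 H
  1 × C: 1 H
  1 × N: 2 H
  1 × O: no H
  Total hydrogens = 9.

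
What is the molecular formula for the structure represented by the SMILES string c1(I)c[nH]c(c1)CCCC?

C8H12IN

Heavy atoms from the SMILES: 8 C, 1 I, 1 N.
Implicit hydrogens by atom environment:
  3 × C: 2 H each → 6
  2 × C (aromatic): 1 H each → 2
  2 × C (aromatic): no H
  1 × C: 3 H
  1 × I: no H
  1 × N (aromatic): 1 H
  Total hydrogens = 12.
Molecular formula: C8H12IN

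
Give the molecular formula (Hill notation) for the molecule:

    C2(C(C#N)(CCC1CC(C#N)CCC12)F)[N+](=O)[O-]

C12H14FN3O2

Heavy atoms from the SMILES: 12 C, 1 F, 3 N, 2 O.
Implicit hydrogens by atom environment:
  5 × C: 2 H each → 10
  4 × C: 1 H each → 4
  3 × C: no H
  2 × N: no H
  1 × F: no H
  1 × N (charge +1): no H
  1 × O: no H
  1 × O (charge -1): no H
  Total hydrogens = 14.
Molecular formula: C12H14FN3O2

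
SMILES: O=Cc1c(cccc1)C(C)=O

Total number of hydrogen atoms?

Hydrogens are implicit in SMILES; fill each atom to its normal valence:
  4 × C (aromatic): 1 H each → 4
  2 × C (aromatic): no H
  2 × O: no H
  1 × C: 3 H
  1 × C: 1 H
  1 × C: no H
  Total hydrogens = 8.

8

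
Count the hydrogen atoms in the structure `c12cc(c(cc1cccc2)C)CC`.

Hydrogens are implicit in SMILES; fill each atom to its normal valence:
  6 × C (aromatic): 1 H each → 6
  4 × C (aromatic): no H
  2 × C: 3 H each → 6
  1 × C: 2 H
  Total hydrogens = 14.

14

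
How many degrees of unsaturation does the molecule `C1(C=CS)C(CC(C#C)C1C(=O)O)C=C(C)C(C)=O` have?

7

Molecular formula from the SMILES: C15H18O3S.
DoU = (2C + 2 + N − H − X)/2 = (2·15 + 2 + 0 − 18 − 0)/2 = 14/2 = 7.
(Structurally: 1 ring(s) + 6 π bond(s) = 7.)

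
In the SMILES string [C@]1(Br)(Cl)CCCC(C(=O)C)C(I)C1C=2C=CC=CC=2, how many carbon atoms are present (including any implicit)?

The symbol for carbon appears 15 times in the SMILES. (Cl is a single chlorine, not C + l.)

15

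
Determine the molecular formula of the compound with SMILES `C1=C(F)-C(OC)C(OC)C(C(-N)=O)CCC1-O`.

C11H18FNO4

Heavy atoms from the SMILES: 11 C, 1 F, 1 N, 4 O.
Implicit hydrogens by atom environment:
  5 × C: 1 H each → 5
  3 × O: no H
  2 × C: 3 H each → 6
  2 × C: 2 H each → 4
  2 × C: no H
  1 × F: no H
  1 × N: 2 H
  1 × O: 1 H
  Total hydrogens = 18.
Molecular formula: C11H18FNO4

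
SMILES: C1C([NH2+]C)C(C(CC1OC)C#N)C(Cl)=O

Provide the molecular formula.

C10H16ClN2O2+

Heavy atoms from the SMILES: 10 C, 1 Cl, 2 N, 2 O.
Implicit hydrogens by atom environment:
  4 × C: 1 H each → 4
  2 × C: 3 H each → 6
  2 × C: 2 H each → 4
  2 × C: no H
  2 × O: no H
  1 × Cl: no H
  1 × N (charge +1): 2 H
  1 × N: no H
  Total hydrogens = 16.
Net charge +1.
Molecular formula: C10H16ClN2O2+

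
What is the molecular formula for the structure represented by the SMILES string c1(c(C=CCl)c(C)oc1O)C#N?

Heavy atoms from the SMILES: 8 C, 1 Cl, 1 N, 2 O.
Implicit hydrogens by atom environment:
  4 × C (aromatic): no H
  2 × C: 1 H each → 2
  1 × C: 3 H
  1 × C: no H
  1 × Cl: no H
  1 × N: no H
  1 × O: 1 H
  1 × O (aromatic): no H
  Total hydrogens = 6.
Molecular formula: C8H6ClNO2

C8H6ClNO2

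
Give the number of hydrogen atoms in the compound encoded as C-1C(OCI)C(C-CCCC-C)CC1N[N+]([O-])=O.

23

Hydrogens are implicit in SMILES; fill each atom to its normal valence:
  8 × C: 2 H each → 16
  3 × C: 1 H each → 3
  2 × O: no H
  1 × C: 3 H
  1 × I: no H
  1 × N: 1 H
  1 × N (charge +1): no H
  1 × O (charge -1): no H
  Total hydrogens = 23.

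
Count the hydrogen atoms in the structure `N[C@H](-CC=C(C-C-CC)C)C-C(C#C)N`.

24

Hydrogens are implicit in SMILES; fill each atom to its normal valence:
  5 × C: 2 H each → 10
  4 × C: 1 H each → 4
  2 × C: 3 H each → 6
  2 × C: no H
  2 × N: 2 H each → 4
  Total hydrogens = 24.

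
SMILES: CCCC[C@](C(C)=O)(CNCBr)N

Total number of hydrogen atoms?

Hydrogens are implicit in SMILES; fill each atom to its normal valence:
  5 × C: 2 H each → 10
  2 × C: 3 H each → 6
  2 × C: no H
  1 × Br: no H
  1 × N: 2 H
  1 × N: 1 H
  1 × O: no H
  Total hydrogens = 19.

19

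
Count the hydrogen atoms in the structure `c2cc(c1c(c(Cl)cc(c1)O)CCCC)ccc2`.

17

Hydrogens are implicit in SMILES; fill each atom to its normal valence:
  7 × C (aromatic): 1 H each → 7
  5 × C (aromatic): no H
  3 × C: 2 H each → 6
  1 × C: 3 H
  1 × Cl: no H
  1 × O: 1 H
  Total hydrogens = 17.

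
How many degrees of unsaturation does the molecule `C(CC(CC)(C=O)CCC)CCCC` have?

Molecular formula from the SMILES: C13H26O.
DoU = (2C + 2 + N − H − X)/2 = (2·13 + 2 + 0 − 26 − 0)/2 = 2/2 = 1.
(Structurally: 0 ring(s) + 1 π bond(s) = 1.)

1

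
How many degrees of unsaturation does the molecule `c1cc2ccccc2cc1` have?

7

Molecular formula from the SMILES: C10H8.
DoU = (2C + 2 + N − H − X)/2 = (2·10 + 2 + 0 − 8 − 0)/2 = 14/2 = 7.
(Structurally: 2 ring(s) + 5 π bond(s) = 7.)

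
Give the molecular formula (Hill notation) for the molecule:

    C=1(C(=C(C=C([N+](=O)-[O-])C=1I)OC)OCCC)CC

C12H16INO4

Heavy atoms from the SMILES: 12 C, 1 I, 1 N, 4 O.
Implicit hydrogens by atom environment:
  5 × C (aromatic): no H
  3 × C: 3 H each → 9
  3 × C: 2 H each → 6
  3 × O: no H
  1 × C (aromatic): 1 H
  1 × I: no H
  1 × N (charge +1): no H
  1 × O (charge -1): no H
  Total hydrogens = 16.
Molecular formula: C12H16INO4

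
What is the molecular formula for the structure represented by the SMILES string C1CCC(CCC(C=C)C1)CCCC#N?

C14H23N

Heavy atoms from the SMILES: 14 C, 1 N.
Implicit hydrogens by atom environment:
  10 × C: 2 H each → 20
  3 × C: 1 H each → 3
  1 × C: no H
  1 × N: no H
  Total hydrogens = 23.
Molecular formula: C14H23N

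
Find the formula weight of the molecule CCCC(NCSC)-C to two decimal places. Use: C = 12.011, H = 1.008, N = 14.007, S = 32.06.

Molecular formula: C7H17NS.
M = 7×12.011 + 17×1.008 + 1×14.007 + 1×32.06 = 147.28 g/mol.

147.28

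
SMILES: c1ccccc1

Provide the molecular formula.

Heavy atoms from the SMILES: 6 C.
Implicit hydrogens by atom environment:
  6 × C (aromatic): 1 H each → 6
  Total hydrogens = 6.
Molecular formula: C6H6

C6H6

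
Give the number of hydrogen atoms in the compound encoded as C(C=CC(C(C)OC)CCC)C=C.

22

Hydrogens are implicit in SMILES; fill each atom to its normal valence:
  5 × C: 1 H each → 5
  4 × C: 2 H each → 8
  3 × C: 3 H each → 9
  1 × O: no H
  Total hydrogens = 22.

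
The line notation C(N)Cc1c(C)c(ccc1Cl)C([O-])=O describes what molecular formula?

C10H11ClNO2-

Heavy atoms from the SMILES: 10 C, 1 Cl, 1 N, 2 O.
Implicit hydrogens by atom environment:
  4 × C (aromatic): no H
  2 × C: 2 H each → 4
  2 × C (aromatic): 1 H each → 2
  1 × C: 3 H
  1 × C: no H
  1 × Cl: no H
  1 × N: 2 H
  1 × O: no H
  1 × O (charge -1): no H
  Total hydrogens = 11.
Net charge -1.
Molecular formula: C10H11ClNO2-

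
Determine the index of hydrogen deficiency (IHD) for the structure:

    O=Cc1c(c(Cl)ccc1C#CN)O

Molecular formula from the SMILES: C9H6ClNO2.
DoU = (2C + 2 + N − H − X)/2 = (2·9 + 2 + 1 − 6 − 1)/2 = 14/2 = 7.
(Structurally: 1 ring(s) + 6 π bond(s) = 7.)

7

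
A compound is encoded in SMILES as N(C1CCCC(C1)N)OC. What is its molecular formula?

Heavy atoms from the SMILES: 7 C, 2 N, 1 O.
Implicit hydrogens by atom environment:
  4 × C: 2 H each → 8
  2 × C: 1 H each → 2
  1 × C: 3 H
  1 × N: 2 H
  1 × N: 1 H
  1 × O: no H
  Total hydrogens = 16.
Molecular formula: C7H16N2O

C7H16N2O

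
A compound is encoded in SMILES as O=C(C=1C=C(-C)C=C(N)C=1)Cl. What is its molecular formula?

C8H8ClNO

Heavy atoms from the SMILES: 8 C, 1 Cl, 1 N, 1 O.
Implicit hydrogens by atom environment:
  3 × C (aromatic): 1 H each → 3
  3 × C (aromatic): no H
  1 × C: 3 H
  1 × C: no H
  1 × Cl: no H
  1 × N: 2 H
  1 × O: no H
  Total hydrogens = 8.
Molecular formula: C8H8ClNO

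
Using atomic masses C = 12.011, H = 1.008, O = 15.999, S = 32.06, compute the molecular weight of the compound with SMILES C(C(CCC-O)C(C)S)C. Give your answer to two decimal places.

162.29

Molecular formula: C8H18OS.
M = 8×12.011 + 18×1.008 + 1×15.999 + 1×32.06 = 162.29 g/mol.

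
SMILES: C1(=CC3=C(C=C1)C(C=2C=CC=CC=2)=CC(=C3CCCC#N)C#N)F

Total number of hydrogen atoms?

Hydrogens are implicit in SMILES; fill each atom to its normal valence:
  9 × C (aromatic): 1 H each → 9
  7 × C (aromatic): no H
  3 × C: 2 H each → 6
  2 × C: no H
  2 × N: no H
  1 × F: no H
  Total hydrogens = 15.

15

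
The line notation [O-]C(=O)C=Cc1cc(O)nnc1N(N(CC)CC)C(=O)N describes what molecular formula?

C12H16N5O4-

Heavy atoms from the SMILES: 12 C, 5 N, 4 O.
Implicit hydrogens by atom environment:
  3 × C (aromatic): no H
  2 × C: 3 H each → 6
  2 × C: 2 H each → 4
  2 × C: 1 H each → 2
  2 × C: no H
  2 × N (aromatic): no H
  2 × N: no H
  2 × O: no H
  1 × C (aromatic): 1 H
  1 × N: 2 H
  1 × O: 1 H
  1 × O (charge -1): no H
  Total hydrogens = 16.
Net charge -1.
Molecular formula: C12H16N5O4-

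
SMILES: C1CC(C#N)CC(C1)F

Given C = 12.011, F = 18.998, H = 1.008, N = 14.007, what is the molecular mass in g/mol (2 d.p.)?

127.16

Molecular formula: C7H10FN.
M = 7×12.011 + 1×18.998 + 10×1.008 + 1×14.007 = 127.16 g/mol.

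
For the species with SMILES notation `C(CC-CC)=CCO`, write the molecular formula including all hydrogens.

Heavy atoms from the SMILES: 7 C, 1 O.
Implicit hydrogens by atom environment:
  4 × C: 2 H each → 8
  2 × C: 1 H each → 2
  1 × C: 3 H
  1 × O: 1 H
  Total hydrogens = 14.
Molecular formula: C7H14O

C7H14O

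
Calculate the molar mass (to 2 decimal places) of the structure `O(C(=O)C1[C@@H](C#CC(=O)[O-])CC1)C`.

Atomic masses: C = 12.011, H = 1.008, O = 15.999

181.17

Molecular formula: C9H9O4-.
M = 9×12.011 + 9×1.008 + 4×15.999 = 181.17 g/mol.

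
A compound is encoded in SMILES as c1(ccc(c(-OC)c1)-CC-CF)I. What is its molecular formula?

Heavy atoms from the SMILES: 10 C, 1 F, 1 I, 1 O.
Implicit hydrogens by atom environment:
  3 × C: 2 H each → 6
  3 × C (aromatic): 1 H each → 3
  3 × C (aromatic): no H
  1 × C: 3 H
  1 × F: no H
  1 × I: no H
  1 × O: no H
  Total hydrogens = 12.
Molecular formula: C10H12FIO

C10H12FIO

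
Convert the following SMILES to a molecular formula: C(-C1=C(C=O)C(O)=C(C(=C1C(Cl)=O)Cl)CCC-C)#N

C13H11Cl2NO3

Heavy atoms from the SMILES: 13 C, 2 Cl, 1 N, 3 O.
Implicit hydrogens by atom environment:
  6 × C (aromatic): no H
  3 × C: 2 H each → 6
  2 × C: no H
  2 × Cl: no H
  2 × O: no H
  1 × C: 3 H
  1 × C: 1 H
  1 × N: no H
  1 × O: 1 H
  Total hydrogens = 11.
Molecular formula: C13H11Cl2NO3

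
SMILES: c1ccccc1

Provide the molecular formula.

Heavy atoms from the SMILES: 6 C.
Implicit hydrogens by atom environment:
  6 × C (aromatic): 1 H each → 6
  Total hydrogens = 6.
Molecular formula: C6H6

C6H6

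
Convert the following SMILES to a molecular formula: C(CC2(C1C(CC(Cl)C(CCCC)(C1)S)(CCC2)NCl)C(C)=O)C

Heavy atoms from the SMILES: 19 C, 2 Cl, 1 N, 1 O, 1 S.
Implicit hydrogens by atom environment:
  10 × C: 2 H each → 20
  4 × C: no H
  3 × C: 3 H each → 9
  2 × C: 1 H each → 2
  2 × Cl: no H
  1 × N: 1 H
  1 × O: no H
  1 × S: 1 H
  Total hydrogens = 33.
Molecular formula: C19H33Cl2NOS

C19H33Cl2NOS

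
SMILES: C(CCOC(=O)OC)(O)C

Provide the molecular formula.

Heavy atoms from the SMILES: 6 C, 4 O.
Implicit hydrogens by atom environment:
  3 × O: no H
  2 × C: 3 H each → 6
  2 × C: 2 H each → 4
  1 × C: 1 H
  1 × C: no H
  1 × O: 1 H
  Total hydrogens = 12.
Molecular formula: C6H12O4

C6H12O4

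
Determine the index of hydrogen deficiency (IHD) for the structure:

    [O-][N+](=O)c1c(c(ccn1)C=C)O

6

Molecular formula from the SMILES: C7H6N2O3.
DoU = (2C + 2 + N − H − X)/2 = (2·7 + 2 + 2 − 6 − 0)/2 = 12/2 = 6.
(Structurally: 1 ring(s) + 5 π bond(s) = 6.)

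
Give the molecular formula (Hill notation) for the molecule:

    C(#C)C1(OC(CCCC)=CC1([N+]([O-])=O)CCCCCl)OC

C15H22ClNO4

Heavy atoms from the SMILES: 15 C, 1 Cl, 1 N, 4 O.
Implicit hydrogens by atom environment:
  7 × C: 2 H each → 14
  4 × C: no H
  3 × O: no H
  2 × C: 3 H each → 6
  2 × C: 1 H each → 2
  1 × Cl: no H
  1 × N (charge +1): no H
  1 × O (charge -1): no H
  Total hydrogens = 22.
Molecular formula: C15H22ClNO4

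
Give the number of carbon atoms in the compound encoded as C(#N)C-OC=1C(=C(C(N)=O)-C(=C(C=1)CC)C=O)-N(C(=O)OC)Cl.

14

The symbol for carbon appears 14 times in the SMILES. (Cl is a single chlorine, not C + l.)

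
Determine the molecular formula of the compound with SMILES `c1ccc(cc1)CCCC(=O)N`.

Heavy atoms from the SMILES: 10 C, 1 N, 1 O.
Implicit hydrogens by atom environment:
  5 × C (aromatic): 1 H each → 5
  3 × C: 2 H each → 6
  1 × C (aromatic): no H
  1 × C: no H
  1 × N: 2 H
  1 × O: no H
  Total hydrogens = 13.
Molecular formula: C10H13NO

C10H13NO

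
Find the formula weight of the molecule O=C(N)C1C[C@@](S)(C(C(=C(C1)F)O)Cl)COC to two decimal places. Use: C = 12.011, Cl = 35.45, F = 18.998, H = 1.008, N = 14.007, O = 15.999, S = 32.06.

Molecular formula: C10H15ClFNO3S.
M = 10×12.011 + 1×35.45 + 1×18.998 + 15×1.008 + 1×14.007 + 3×15.999 + 1×32.06 = 283.74 g/mol.

283.74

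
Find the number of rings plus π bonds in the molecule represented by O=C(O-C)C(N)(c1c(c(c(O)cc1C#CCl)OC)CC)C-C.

7

Molecular formula from the SMILES: C16H20ClNO4.
DoU = (2C + 2 + N − H − X)/2 = (2·16 + 2 + 1 − 20 − 1)/2 = 14/2 = 7.
(Structurally: 1 ring(s) + 6 π bond(s) = 7.)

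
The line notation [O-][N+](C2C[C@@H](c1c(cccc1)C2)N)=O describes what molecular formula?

C10H12N2O2

Heavy atoms from the SMILES: 10 C, 2 N, 2 O.
Implicit hydrogens by atom environment:
  4 × C (aromatic): 1 H each → 4
  2 × C: 2 H each → 4
  2 × C: 1 H each → 2
  2 × C (aromatic): no H
  1 × N: 2 H
  1 × N (charge +1): no H
  1 × O: no H
  1 × O (charge -1): no H
  Total hydrogens = 12.
Molecular formula: C10H12N2O2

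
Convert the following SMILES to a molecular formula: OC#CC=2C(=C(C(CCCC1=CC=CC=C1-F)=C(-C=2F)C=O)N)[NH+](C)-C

C20H21F2N2O2+

Heavy atoms from the SMILES: 20 C, 2 F, 2 N, 2 O.
Implicit hydrogens by atom environment:
  8 × C (aromatic): no H
  4 × C (aromatic): 1 H each → 4
  3 × C: 2 H each → 6
  2 × C: 3 H each → 6
  2 × C: no H
  2 × F: no H
  1 × C: 1 H
  1 × N: 2 H
  1 × N (charge +1): 1 H
  1 × O: 1 H
  1 × O: no H
  Total hydrogens = 21.
Net charge +1.
Molecular formula: C20H21F2N2O2+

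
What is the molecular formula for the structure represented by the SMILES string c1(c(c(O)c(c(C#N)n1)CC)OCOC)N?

Heavy atoms from the SMILES: 10 C, 3 N, 3 O.
Implicit hydrogens by atom environment:
  5 × C (aromatic): no H
  2 × C: 3 H each → 6
  2 × C: 2 H each → 4
  2 × O: no H
  1 × C: no H
  1 × N: 2 H
  1 × N (aromatic): no H
  1 × N: no H
  1 × O: 1 H
  Total hydrogens = 13.
Molecular formula: C10H13N3O3

C10H13N3O3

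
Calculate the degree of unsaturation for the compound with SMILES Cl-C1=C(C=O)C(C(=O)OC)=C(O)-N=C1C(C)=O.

7

Molecular formula from the SMILES: C10H8ClNO5.
DoU = (2C + 2 + N − H − X)/2 = (2·10 + 2 + 1 − 8 − 1)/2 = 14/2 = 7.
(Structurally: 1 ring(s) + 6 π bond(s) = 7.)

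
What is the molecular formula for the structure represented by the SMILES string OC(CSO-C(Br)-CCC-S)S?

Heavy atoms from the SMILES: 1 Br, 6 C, 2 O, 3 S.
Implicit hydrogens by atom environment:
  4 × C: 2 H each → 8
  2 × C: 1 H each → 2
  2 × S: 1 H each → 2
  1 × Br: no H
  1 × O: 1 H
  1 × O: no H
  1 × S: no H
  Total hydrogens = 13.
Molecular formula: C6H13BrO2S3

C6H13BrO2S3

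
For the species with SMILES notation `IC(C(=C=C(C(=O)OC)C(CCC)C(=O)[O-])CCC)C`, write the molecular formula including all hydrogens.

Heavy atoms from the SMILES: 15 C, 1 I, 4 O.
Implicit hydrogens by atom environment:
  5 × C: no H
  4 × C: 3 H each → 12
  4 × C: 2 H each → 8
  3 × O: no H
  2 × C: 1 H each → 2
  1 × I: no H
  1 × O (charge -1): no H
  Total hydrogens = 22.
Net charge -1.
Molecular formula: C15H22IO4-

C15H22IO4-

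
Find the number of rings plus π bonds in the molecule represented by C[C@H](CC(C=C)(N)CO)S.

Molecular formula from the SMILES: C7H15NOS.
DoU = (2C + 2 + N − H − X)/2 = (2·7 + 2 + 1 − 15 − 0)/2 = 2/2 = 1.
(Structurally: 0 ring(s) + 1 π bond(s) = 1.)

1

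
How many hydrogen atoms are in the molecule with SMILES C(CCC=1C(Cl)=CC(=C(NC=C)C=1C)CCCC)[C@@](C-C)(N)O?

Hydrogens are implicit in SMILES; fill each atom to its normal valence:
  8 × C: 2 H each → 16
  5 × C (aromatic): no H
  3 × C: 3 H each → 9
  1 × C (aromatic): 1 H
  1 × C: 1 H
  1 × C: no H
  1 × Cl: no H
  1 × N: 2 H
  1 × N: 1 H
  1 × O: 1 H
  Total hydrogens = 31.

31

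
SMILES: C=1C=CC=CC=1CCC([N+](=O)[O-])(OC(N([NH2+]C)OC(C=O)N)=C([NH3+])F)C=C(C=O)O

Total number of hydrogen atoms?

24

Hydrogens are implicit in SMILES; fill each atom to its normal valence:
  5 × C (aromatic): 1 H each → 5
  5 × O: no H
  4 × C: 1 H each → 4
  4 × C: no H
  2 × C: 2 H each → 4
  1 × C: 3 H
  1 × C (aromatic): no H
  1 × F: no H
  1 × N (charge +1): 3 H
  1 × N (charge +1): 2 H
  1 × N: 2 H
  1 × N (charge +1): no H
  1 × N: no H
  1 × O: 1 H
  1 × O (charge -1): no H
  Total hydrogens = 24.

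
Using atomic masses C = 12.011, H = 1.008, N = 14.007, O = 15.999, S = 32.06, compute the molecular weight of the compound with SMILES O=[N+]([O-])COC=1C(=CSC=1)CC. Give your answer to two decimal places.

187.21

Molecular formula: C7H9NO3S.
M = 7×12.011 + 9×1.008 + 1×14.007 + 3×15.999 + 1×32.06 = 187.21 g/mol.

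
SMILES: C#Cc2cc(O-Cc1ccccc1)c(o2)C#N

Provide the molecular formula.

C14H9NO2

Heavy atoms from the SMILES: 14 C, 1 N, 2 O.
Implicit hydrogens by atom environment:
  6 × C (aromatic): 1 H each → 6
  4 × C (aromatic): no H
  2 × C: no H
  1 × C: 2 H
  1 × C: 1 H
  1 × N: no H
  1 × O (aromatic): no H
  1 × O: no H
  Total hydrogens = 9.
Molecular formula: C14H9NO2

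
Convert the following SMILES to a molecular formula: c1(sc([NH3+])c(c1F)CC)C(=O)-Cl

C7H8ClFNOS+

Heavy atoms from the SMILES: 7 C, 1 Cl, 1 F, 1 N, 1 O, 1 S.
Implicit hydrogens by atom environment:
  4 × C (aromatic): no H
  1 × C: 3 H
  1 × C: 2 H
  1 × C: no H
  1 × Cl: no H
  1 × F: no H
  1 × N (charge +1): 3 H
  1 × O: no H
  1 × S (aromatic): no H
  Total hydrogens = 8.
Net charge +1.
Molecular formula: C7H8ClFNOS+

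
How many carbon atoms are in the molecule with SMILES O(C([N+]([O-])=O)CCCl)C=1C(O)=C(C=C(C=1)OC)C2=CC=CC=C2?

16

The symbol for carbon appears 16 times in the SMILES. (Cl is a single chlorine, not C + l.)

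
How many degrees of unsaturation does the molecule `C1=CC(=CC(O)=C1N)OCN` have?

4

Molecular formula from the SMILES: C7H10N2O2.
DoU = (2C + 2 + N − H − X)/2 = (2·7 + 2 + 2 − 10 − 0)/2 = 8/2 = 4.
(Structurally: 1 ring(s) + 3 π bond(s) = 4.)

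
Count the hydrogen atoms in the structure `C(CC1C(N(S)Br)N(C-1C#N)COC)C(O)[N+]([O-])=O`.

15

Hydrogens are implicit in SMILES; fill each atom to its normal valence:
  4 × C: 1 H each → 4
  3 × C: 2 H each → 6
  3 × N: no H
  2 × O: no H
  1 × Br: no H
  1 × C: 3 H
  1 × C: no H
  1 × N (charge +1): no H
  1 × O: 1 H
  1 × O (charge -1): no H
  1 × S: 1 H
  Total hydrogens = 15.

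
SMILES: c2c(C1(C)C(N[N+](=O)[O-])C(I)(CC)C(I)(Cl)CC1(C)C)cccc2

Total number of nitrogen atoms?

2

The symbol for nitrogen appears 2 times in the SMILES.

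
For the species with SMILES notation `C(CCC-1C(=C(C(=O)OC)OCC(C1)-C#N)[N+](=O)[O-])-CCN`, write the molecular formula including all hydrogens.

C14H21N3O5

Heavy atoms from the SMILES: 14 C, 3 N, 5 O.
Implicit hydrogens by atom environment:
  7 × C: 2 H each → 14
  4 × C: no H
  4 × O: no H
  2 × C: 1 H each → 2
  1 × C: 3 H
  1 × N: 2 H
  1 × N: no H
  1 × N (charge +1): no H
  1 × O (charge -1): no H
  Total hydrogens = 21.
Molecular formula: C14H21N3O5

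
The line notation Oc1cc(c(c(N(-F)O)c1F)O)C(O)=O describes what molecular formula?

C7H5F2NO5

Heavy atoms from the SMILES: 7 C, 2 F, 1 N, 5 O.
Implicit hydrogens by atom environment:
  5 × C (aromatic): no H
  4 × O: 1 H each → 4
  2 × F: no H
  1 × C (aromatic): 1 H
  1 × C: no H
  1 × N: no H
  1 × O: no H
  Total hydrogens = 5.
Molecular formula: C7H5F2NO5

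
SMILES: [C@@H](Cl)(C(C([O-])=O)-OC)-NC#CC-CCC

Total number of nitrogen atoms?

The symbol for nitrogen appears 1 time in the SMILES.

1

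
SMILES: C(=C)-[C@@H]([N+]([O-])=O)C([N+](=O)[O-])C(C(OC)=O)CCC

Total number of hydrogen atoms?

Hydrogens are implicit in SMILES; fill each atom to its normal valence:
  4 × C: 1 H each → 4
  4 × O: no H
  3 × C: 2 H each → 6
  2 × C: 3 H each → 6
  2 × N (charge +1): no H
  2 × O (charge -1): no H
  1 × C: no H
  Total hydrogens = 16.

16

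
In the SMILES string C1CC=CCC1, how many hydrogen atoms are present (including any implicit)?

Hydrogens are implicit in SMILES; fill each atom to its normal valence:
  4 × C: 2 H each → 8
  2 × C: 1 H each → 2
  Total hydrogens = 10.

10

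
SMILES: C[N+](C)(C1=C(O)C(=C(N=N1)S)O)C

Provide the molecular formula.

C7H12N3O2S+

Heavy atoms from the SMILES: 7 C, 3 N, 2 O, 1 S.
Implicit hydrogens by atom environment:
  4 × C (aromatic): no H
  3 × C: 3 H each → 9
  2 × N (aromatic): no H
  2 × O: 1 H each → 2
  1 × N (charge +1): no H
  1 × S: 1 H
  Total hydrogens = 12.
Net charge +1.
Molecular formula: C7H12N3O2S+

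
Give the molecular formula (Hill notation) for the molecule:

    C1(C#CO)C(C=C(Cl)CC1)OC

Heavy atoms from the SMILES: 9 C, 1 Cl, 2 O.
Implicit hydrogens by atom environment:
  3 × C: 1 H each → 3
  3 × C: no H
  2 × C: 2 H each → 4
  1 × C: 3 H
  1 × Cl: no H
  1 × O: 1 H
  1 × O: no H
  Total hydrogens = 11.
Molecular formula: C9H11ClO2

C9H11ClO2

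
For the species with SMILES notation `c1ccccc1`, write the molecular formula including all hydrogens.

Heavy atoms from the SMILES: 6 C.
Implicit hydrogens by atom environment:
  6 × C (aromatic): 1 H each → 6
  Total hydrogens = 6.
Molecular formula: C6H6

C6H6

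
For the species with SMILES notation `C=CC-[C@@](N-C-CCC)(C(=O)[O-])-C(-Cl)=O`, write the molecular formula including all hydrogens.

C10H15ClNO3-

Heavy atoms from the SMILES: 10 C, 1 Cl, 1 N, 3 O.
Implicit hydrogens by atom environment:
  5 × C: 2 H each → 10
  3 × C: no H
  2 × O: no H
  1 × C: 3 H
  1 × C: 1 H
  1 × Cl: no H
  1 × N: 1 H
  1 × O (charge -1): no H
  Total hydrogens = 15.
Net charge -1.
Molecular formula: C10H15ClNO3-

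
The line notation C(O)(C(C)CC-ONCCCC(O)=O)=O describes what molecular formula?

C9H17NO5

Heavy atoms from the SMILES: 9 C, 1 N, 5 O.
Implicit hydrogens by atom environment:
  5 × C: 2 H each → 10
  3 × O: no H
  2 × C: no H
  2 × O: 1 H each → 2
  1 × C: 3 H
  1 × C: 1 H
  1 × N: 1 H
  Total hydrogens = 17.
Molecular formula: C9H17NO5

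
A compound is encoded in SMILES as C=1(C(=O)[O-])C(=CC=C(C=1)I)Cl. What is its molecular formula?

Heavy atoms from the SMILES: 7 C, 1 Cl, 1 I, 2 O.
Implicit hydrogens by atom environment:
  3 × C (aromatic): 1 H each → 3
  3 × C (aromatic): no H
  1 × C: no H
  1 × Cl: no H
  1 × I: no H
  1 × O: no H
  1 × O (charge -1): no H
  Total hydrogens = 3.
Net charge -1.
Molecular formula: C7H3ClIO2-

C7H3ClIO2-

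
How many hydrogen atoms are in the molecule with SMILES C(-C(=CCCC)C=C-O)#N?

11

Hydrogens are implicit in SMILES; fill each atom to its normal valence:
  3 × C: 1 H each → 3
  2 × C: 2 H each → 4
  2 × C: no H
  1 × C: 3 H
  1 × N: no H
  1 × O: 1 H
  Total hydrogens = 11.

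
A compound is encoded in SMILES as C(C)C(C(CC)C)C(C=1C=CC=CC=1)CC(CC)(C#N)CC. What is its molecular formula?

Heavy atoms from the SMILES: 21 C, 1 N.
Implicit hydrogens by atom environment:
  5 × C: 3 H each → 15
  5 × C: 2 H each → 10
  5 × C (aromatic): 1 H each → 5
  3 × C: 1 H each → 3
  2 × C: no H
  1 × C (aromatic): no H
  1 × N: no H
  Total hydrogens = 33.
Molecular formula: C21H33N

C21H33N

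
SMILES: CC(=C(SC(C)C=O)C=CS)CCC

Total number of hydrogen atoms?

Hydrogens are implicit in SMILES; fill each atom to its normal valence:
  4 × C: 1 H each → 4
  3 × C: 3 H each → 9
  2 × C: 2 H each → 4
  2 × C: no H
  1 × O: no H
  1 × S: 1 H
  1 × S: no H
  Total hydrogens = 18.

18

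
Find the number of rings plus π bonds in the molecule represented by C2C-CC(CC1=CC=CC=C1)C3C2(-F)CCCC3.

6

Molecular formula from the SMILES: C17H23F.
DoU = (2C + 2 + N − H − X)/2 = (2·17 + 2 + 0 − 23 − 1)/2 = 12/2 = 6.
(Structurally: 3 ring(s) + 3 π bond(s) = 6.)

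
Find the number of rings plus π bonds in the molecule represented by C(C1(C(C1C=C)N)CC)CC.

Molecular formula from the SMILES: C10H19N.
DoU = (2C + 2 + N − H − X)/2 = (2·10 + 2 + 1 − 19 − 0)/2 = 4/2 = 2.
(Structurally: 1 ring(s) + 1 π bond(s) = 2.)

2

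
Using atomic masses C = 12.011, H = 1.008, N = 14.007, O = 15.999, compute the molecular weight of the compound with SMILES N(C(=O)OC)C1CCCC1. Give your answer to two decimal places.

Molecular formula: C7H13NO2.
M = 7×12.011 + 13×1.008 + 1×14.007 + 2×15.999 = 143.19 g/mol.

143.19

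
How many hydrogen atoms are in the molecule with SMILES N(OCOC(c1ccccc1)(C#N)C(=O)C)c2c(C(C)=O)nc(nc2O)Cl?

15

Hydrogens are implicit in SMILES; fill each atom to its normal valence:
  5 × C (aromatic): 1 H each → 5
  5 × C (aromatic): no H
  4 × C: no H
  4 × O: no H
  2 × C: 3 H each → 6
  2 × N (aromatic): no H
  1 × C: 2 H
  1 × Cl: no H
  1 × N: 1 H
  1 × N: no H
  1 × O: 1 H
  Total hydrogens = 15.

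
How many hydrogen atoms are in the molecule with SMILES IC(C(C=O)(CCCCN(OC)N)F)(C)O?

Hydrogens are implicit in SMILES; fill each atom to its normal valence:
  4 × C: 2 H each → 8
  2 × C: 3 H each → 6
  2 × C: no H
  2 × O: no H
  1 × C: 1 H
  1 × F: no H
  1 × I: no H
  1 × N: 2 H
  1 × N: no H
  1 × O: 1 H
  Total hydrogens = 18.

18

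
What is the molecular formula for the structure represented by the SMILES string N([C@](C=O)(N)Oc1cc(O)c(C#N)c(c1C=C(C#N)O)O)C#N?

C13H9N5O5

Heavy atoms from the SMILES: 13 C, 5 N, 5 O.
Implicit hydrogens by atom environment:
  5 × C (aromatic): no H
  5 × C: no H
  3 × N: no H
  3 × O: 1 H each → 3
  2 × C: 1 H each → 2
  2 × O: no H
  1 × C (aromatic): 1 H
  1 × N: 2 H
  1 × N: 1 H
  Total hydrogens = 9.
Molecular formula: C13H9N5O5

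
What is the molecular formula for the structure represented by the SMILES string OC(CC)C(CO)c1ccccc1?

C11H16O2

Heavy atoms from the SMILES: 11 C, 2 O.
Implicit hydrogens by atom environment:
  5 × C (aromatic): 1 H each → 5
  2 × C: 2 H each → 4
  2 × C: 1 H each → 2
  2 × O: 1 H each → 2
  1 × C: 3 H
  1 × C (aromatic): no H
  Total hydrogens = 16.
Molecular formula: C11H16O2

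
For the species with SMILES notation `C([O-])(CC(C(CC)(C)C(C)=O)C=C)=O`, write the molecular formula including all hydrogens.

Heavy atoms from the SMILES: 11 C, 3 O.
Implicit hydrogens by atom environment:
  3 × C: 3 H each → 9
  3 × C: 2 H each → 6
  3 × C: no H
  2 × C: 1 H each → 2
  2 × O: no H
  1 × O (charge -1): no H
  Total hydrogens = 17.
Net charge -1.
Molecular formula: C11H17O3-

C11H17O3-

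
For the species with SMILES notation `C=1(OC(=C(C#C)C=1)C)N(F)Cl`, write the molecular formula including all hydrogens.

Heavy atoms from the SMILES: 7 C, 1 Cl, 1 F, 1 N, 1 O.
Implicit hydrogens by atom environment:
  3 × C (aromatic): no H
  1 × C: 3 H
  1 × C (aromatic): 1 H
  1 × C: 1 H
  1 × C: no H
  1 × Cl: no H
  1 × F: no H
  1 × N: no H
  1 × O (aromatic): no H
  Total hydrogens = 5.
Molecular formula: C7H5ClFNO

C7H5ClFNO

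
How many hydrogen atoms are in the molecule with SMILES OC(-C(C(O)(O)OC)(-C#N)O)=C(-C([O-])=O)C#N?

7

Hydrogens are implicit in SMILES; fill each atom to its normal valence:
  7 × C: no H
  4 × O: 1 H each → 4
  2 × N: no H
  2 × O: no H
  1 × C: 3 H
  1 × O (charge -1): no H
  Total hydrogens = 7.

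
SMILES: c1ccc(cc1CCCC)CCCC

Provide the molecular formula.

Heavy atoms from the SMILES: 14 C.
Implicit hydrogens by atom environment:
  6 × C: 2 H each → 12
  4 × C (aromatic): 1 H each → 4
  2 × C: 3 H each → 6
  2 × C (aromatic): no H
  Total hydrogens = 22.
Molecular formula: C14H22

C14H22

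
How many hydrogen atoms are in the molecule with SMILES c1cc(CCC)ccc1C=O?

12

Hydrogens are implicit in SMILES; fill each atom to its normal valence:
  4 × C (aromatic): 1 H each → 4
  2 × C: 2 H each → 4
  2 × C (aromatic): no H
  1 × C: 3 H
  1 × C: 1 H
  1 × O: no H
  Total hydrogens = 12.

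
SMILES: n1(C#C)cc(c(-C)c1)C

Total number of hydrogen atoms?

Hydrogens are implicit in SMILES; fill each atom to its normal valence:
  2 × C: 3 H each → 6
  2 × C (aromatic): 1 H each → 2
  2 × C (aromatic): no H
  1 × C: 1 H
  1 × C: no H
  1 × N (aromatic): no H
  Total hydrogens = 9.

9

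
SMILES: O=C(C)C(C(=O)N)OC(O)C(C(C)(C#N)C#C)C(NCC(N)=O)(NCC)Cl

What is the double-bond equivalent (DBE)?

7

Molecular formula from the SMILES: C16H24ClN5O5.
DoU = (2C + 2 + N − H − X)/2 = (2·16 + 2 + 5 − 24 − 1)/2 = 14/2 = 7.
(Structurally: 0 ring(s) + 7 π bond(s) = 7.)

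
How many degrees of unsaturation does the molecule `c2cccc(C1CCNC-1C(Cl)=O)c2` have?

6

Molecular formula from the SMILES: C11H12ClNO.
DoU = (2C + 2 + N − H − X)/2 = (2·11 + 2 + 1 − 12 − 1)/2 = 12/2 = 6.
(Structurally: 2 ring(s) + 4 π bond(s) = 6.)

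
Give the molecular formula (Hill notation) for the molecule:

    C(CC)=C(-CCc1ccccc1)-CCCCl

Heavy atoms from the SMILES: 15 C, 1 Cl.
Implicit hydrogens by atom environment:
  6 × C: 2 H each → 12
  5 × C (aromatic): 1 H each → 5
  1 × C: 3 H
  1 × C: 1 H
  1 × C: no H
  1 × C (aromatic): no H
  1 × Cl: no H
  Total hydrogens = 21.
Molecular formula: C15H21Cl

C15H21Cl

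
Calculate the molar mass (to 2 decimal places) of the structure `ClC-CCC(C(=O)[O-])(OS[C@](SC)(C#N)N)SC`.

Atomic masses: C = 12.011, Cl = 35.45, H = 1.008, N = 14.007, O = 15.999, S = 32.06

329.85

Molecular formula: C9H14ClN2O3S3-.
M = 9×12.011 + 1×35.45 + 14×1.008 + 2×14.007 + 3×15.999 + 3×32.06 = 329.85 g/mol.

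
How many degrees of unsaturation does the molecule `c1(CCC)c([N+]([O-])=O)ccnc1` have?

5

Molecular formula from the SMILES: C8H10N2O2.
DoU = (2C + 2 + N − H − X)/2 = (2·8 + 2 + 2 − 10 − 0)/2 = 10/2 = 5.
(Structurally: 1 ring(s) + 4 π bond(s) = 5.)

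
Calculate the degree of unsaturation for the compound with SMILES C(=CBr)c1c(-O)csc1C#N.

Molecular formula from the SMILES: C7H4BrNOS.
DoU = (2C + 2 + N − H − X)/2 = (2·7 + 2 + 1 − 4 − 1)/2 = 12/2 = 6.
(Structurally: 1 ring(s) + 5 π bond(s) = 6.)

6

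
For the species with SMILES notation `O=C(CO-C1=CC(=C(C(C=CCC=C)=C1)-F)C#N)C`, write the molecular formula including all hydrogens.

Heavy atoms from the SMILES: 15 C, 1 F, 1 N, 2 O.
Implicit hydrogens by atom environment:
  4 × C (aromatic): no H
  3 × C: 2 H each → 6
  3 × C: 1 H each → 3
  2 × C (aromatic): 1 H each → 2
  2 × C: no H
  2 × O: no H
  1 × C: 3 H
  1 × F: no H
  1 × N: no H
  Total hydrogens = 14.
Molecular formula: C15H14FNO2

C15H14FNO2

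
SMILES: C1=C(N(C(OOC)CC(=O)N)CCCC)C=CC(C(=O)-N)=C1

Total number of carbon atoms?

15

The symbol for carbon appears 15 times in the SMILES.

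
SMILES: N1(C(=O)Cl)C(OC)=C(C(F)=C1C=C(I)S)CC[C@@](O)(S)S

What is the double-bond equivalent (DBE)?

Molecular formula from the SMILES: C11H12ClFINO3S3.
DoU = (2C + 2 + N − H − X)/2 = (2·11 + 2 + 1 − 12 − 3)/2 = 10/2 = 5.
(Structurally: 1 ring(s) + 4 π bond(s) = 5.)

5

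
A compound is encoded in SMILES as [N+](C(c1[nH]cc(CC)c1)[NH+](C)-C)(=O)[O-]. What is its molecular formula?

C9H16N3O2+

Heavy atoms from the SMILES: 9 C, 3 N, 2 O.
Implicit hydrogens by atom environment:
  3 × C: 3 H each → 9
  2 × C (aromatic): 1 H each → 2
  2 × C (aromatic): no H
  1 × C: 2 H
  1 × C: 1 H
  1 × N (aromatic): 1 H
  1 × N (charge +1): 1 H
  1 × N (charge +1): no H
  1 × O: no H
  1 × O (charge -1): no H
  Total hydrogens = 16.
Net charge +1.
Molecular formula: C9H16N3O2+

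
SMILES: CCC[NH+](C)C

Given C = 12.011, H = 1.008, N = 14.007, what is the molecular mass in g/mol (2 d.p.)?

Molecular formula: C5H14N+.
M = 5×12.011 + 14×1.008 + 1×14.007 = 88.17 g/mol.

88.17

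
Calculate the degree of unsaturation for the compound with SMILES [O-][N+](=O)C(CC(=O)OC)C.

Molecular formula from the SMILES: C5H9NO4.
DoU = (2C + 2 + N − H − X)/2 = (2·5 + 2 + 1 − 9 − 0)/2 = 4/2 = 2.
(Structurally: 0 ring(s) + 2 π bond(s) = 2.)

2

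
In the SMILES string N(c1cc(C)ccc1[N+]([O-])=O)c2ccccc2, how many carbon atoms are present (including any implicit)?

The symbol for carbon appears 13 times in the SMILES. Lowercase c denotes aromatic carbon and counts toward C.

13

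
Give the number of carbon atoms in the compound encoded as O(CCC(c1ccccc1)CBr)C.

11

The symbol for carbon appears 11 times in the SMILES. Lowercase c denotes aromatic carbon and counts toward C.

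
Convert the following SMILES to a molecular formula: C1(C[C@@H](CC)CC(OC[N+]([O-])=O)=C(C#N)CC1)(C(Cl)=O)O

Heavy atoms from the SMILES: 13 C, 1 Cl, 2 N, 5 O.
Implicit hydrogens by atom environment:
  6 × C: 2 H each → 12
  5 × C: no H
  3 × O: no H
  1 × C: 3 H
  1 × C: 1 H
  1 × Cl: no H
  1 × N: no H
  1 × N (charge +1): no H
  1 × O: 1 H
  1 × O (charge -1): no H
  Total hydrogens = 17.
Molecular formula: C13H17ClN2O5

C13H17ClN2O5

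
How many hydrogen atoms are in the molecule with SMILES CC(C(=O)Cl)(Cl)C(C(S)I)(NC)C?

Hydrogens are implicit in SMILES; fill each atom to its normal valence:
  3 × C: 3 H each → 9
  3 × C: no H
  2 × Cl: no H
  1 × C: 1 H
  1 × I: no H
  1 × N: 1 H
  1 × O: no H
  1 × S: 1 H
  Total hydrogens = 12.

12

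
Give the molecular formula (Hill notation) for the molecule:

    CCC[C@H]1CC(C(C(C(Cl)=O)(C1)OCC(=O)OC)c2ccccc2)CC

C21H29ClO4

Heavy atoms from the SMILES: 21 C, 1 Cl, 4 O.
Implicit hydrogens by atom environment:
  6 × C: 2 H each → 12
  5 × C (aromatic): 1 H each → 5
  4 × O: no H
  3 × C: 3 H each → 9
  3 × C: 1 H each → 3
  3 × C: no H
  1 × C (aromatic): no H
  1 × Cl: no H
  Total hydrogens = 29.
Molecular formula: C21H29ClO4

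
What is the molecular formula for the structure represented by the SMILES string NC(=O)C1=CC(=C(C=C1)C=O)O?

C8H7NO3

Heavy atoms from the SMILES: 8 C, 1 N, 3 O.
Implicit hydrogens by atom environment:
  3 × C (aromatic): 1 H each → 3
  3 × C (aromatic): no H
  2 × O: no H
  1 × C: 1 H
  1 × C: no H
  1 × N: 2 H
  1 × O: 1 H
  Total hydrogens = 7.
Molecular formula: C8H7NO3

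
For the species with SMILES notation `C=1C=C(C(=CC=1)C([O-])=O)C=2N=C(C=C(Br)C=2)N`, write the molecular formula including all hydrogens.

C12H8BrN2O2-

Heavy atoms from the SMILES: 1 Br, 12 C, 2 N, 2 O.
Implicit hydrogens by atom environment:
  6 × C (aromatic): 1 H each → 6
  5 × C (aromatic): no H
  1 × Br: no H
  1 × C: no H
  1 × N: 2 H
  1 × N (aromatic): no H
  1 × O: no H
  1 × O (charge -1): no H
  Total hydrogens = 8.
Net charge -1.
Molecular formula: C12H8BrN2O2-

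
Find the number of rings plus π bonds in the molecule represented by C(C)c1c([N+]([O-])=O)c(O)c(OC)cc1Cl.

5

Molecular formula from the SMILES: C9H10ClNO4.
DoU = (2C + 2 + N − H − X)/2 = (2·9 + 2 + 1 − 10 − 1)/2 = 10/2 = 5.
(Structurally: 1 ring(s) + 4 π bond(s) = 5.)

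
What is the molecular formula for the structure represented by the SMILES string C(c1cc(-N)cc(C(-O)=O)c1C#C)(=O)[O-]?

Heavy atoms from the SMILES: 10 C, 1 N, 4 O.
Implicit hydrogens by atom environment:
  4 × C (aromatic): no H
  3 × C: no H
  2 × C (aromatic): 1 H each → 2
  2 × O: no H
  1 × C: 1 H
  1 × N: 2 H
  1 × O: 1 H
  1 × O (charge -1): no H
  Total hydrogens = 6.
Net charge -1.
Molecular formula: C10H6NO4-

C10H6NO4-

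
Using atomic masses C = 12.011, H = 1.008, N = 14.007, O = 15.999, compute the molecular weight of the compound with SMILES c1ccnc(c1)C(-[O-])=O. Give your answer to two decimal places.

Molecular formula: C6H4NO2-.
M = 6×12.011 + 4×1.008 + 1×14.007 + 2×15.999 = 122.10 g/mol.

122.10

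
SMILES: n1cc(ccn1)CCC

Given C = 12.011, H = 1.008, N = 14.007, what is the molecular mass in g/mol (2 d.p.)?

122.17

Molecular formula: C7H10N2.
M = 7×12.011 + 10×1.008 + 2×14.007 = 122.17 g/mol.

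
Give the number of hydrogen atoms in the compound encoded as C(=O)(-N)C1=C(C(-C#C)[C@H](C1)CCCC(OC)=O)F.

Hydrogens are implicit in SMILES; fill each atom to its normal valence:
  5 × C: no H
  4 × C: 2 H each → 8
  3 × C: 1 H each → 3
  3 × O: no H
  1 × C: 3 H
  1 × F: no H
  1 × N: 2 H
  Total hydrogens = 16.

16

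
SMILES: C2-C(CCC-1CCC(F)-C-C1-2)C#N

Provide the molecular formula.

C11H16FN

Heavy atoms from the SMILES: 11 C, 1 F, 1 N.
Implicit hydrogens by atom environment:
  6 × C: 2 H each → 12
  4 × C: 1 H each → 4
  1 × C: no H
  1 × F: no H
  1 × N: no H
  Total hydrogens = 16.
Molecular formula: C11H16FN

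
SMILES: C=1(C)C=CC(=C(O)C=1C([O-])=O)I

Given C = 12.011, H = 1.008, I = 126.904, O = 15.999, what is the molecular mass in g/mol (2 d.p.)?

277.04

Molecular formula: C8H6IO3-.
M = 8×12.011 + 6×1.008 + 1×126.904 + 3×15.999 = 277.04 g/mol.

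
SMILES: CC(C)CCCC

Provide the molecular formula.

C7H16

Heavy atoms from the SMILES: 7 C.
Implicit hydrogens by atom environment:
  3 × C: 3 H each → 9
  3 × C: 2 H each → 6
  1 × C: 1 H
  Total hydrogens = 16.
Molecular formula: C7H16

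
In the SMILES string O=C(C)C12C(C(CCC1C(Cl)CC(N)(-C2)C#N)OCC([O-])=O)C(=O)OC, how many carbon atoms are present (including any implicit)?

17

The symbol for carbon appears 17 times in the SMILES. (Cl is a single chlorine, not C + l.)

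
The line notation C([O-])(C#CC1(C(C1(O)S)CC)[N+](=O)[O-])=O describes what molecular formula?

Heavy atoms from the SMILES: 8 C, 1 N, 5 O, 1 S.
Implicit hydrogens by atom environment:
  5 × C: no H
  2 × O: no H
  2 × O (charge -1): no H
  1 × C: 3 H
  1 × C: 2 H
  1 × C: 1 H
  1 × N (charge +1): no H
  1 × O: 1 H
  1 × S: 1 H
  Total hydrogens = 8.
Net charge -1.
Molecular formula: C8H8NO5S-

C8H8NO5S-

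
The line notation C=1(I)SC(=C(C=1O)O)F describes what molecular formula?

C4H2FIO2S

Heavy atoms from the SMILES: 4 C, 1 F, 1 I, 2 O, 1 S.
Implicit hydrogens by atom environment:
  4 × C (aromatic): no H
  2 × O: 1 H each → 2
  1 × F: no H
  1 × I: no H
  1 × S (aromatic): no H
  Total hydrogens = 2.
Molecular formula: C4H2FIO2S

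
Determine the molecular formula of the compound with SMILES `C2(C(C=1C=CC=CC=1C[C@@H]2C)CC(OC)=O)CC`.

C16H22O2

Heavy atoms from the SMILES: 16 C, 2 O.
Implicit hydrogens by atom environment:
  4 × C (aromatic): 1 H each → 4
  3 × C: 3 H each → 9
  3 × C: 2 H each → 6
  3 × C: 1 H each → 3
  2 × C (aromatic): no H
  2 × O: no H
  1 × C: no H
  Total hydrogens = 22.
Molecular formula: C16H22O2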